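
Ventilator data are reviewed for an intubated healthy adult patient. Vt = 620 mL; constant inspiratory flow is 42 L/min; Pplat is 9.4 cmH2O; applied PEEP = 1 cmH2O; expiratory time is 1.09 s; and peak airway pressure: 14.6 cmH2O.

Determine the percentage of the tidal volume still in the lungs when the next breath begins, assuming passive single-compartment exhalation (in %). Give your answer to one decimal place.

13.7

Flow: 42 L/min ÷ 60 = 0.7 L/s.
R = (PIP − Pplat)/V̇ = (14.6 − 9.4) / 0.7 = 5.2/0.7 = 7.429 cmH2O·s/L.
C = Vt/(Pplat − PEEP) = 620.0 / (9.4 − 1) = 620.0/8.4 = 73.81 mL/cmH2O.
τ = R × C = 7.429 × 0.07381 L/cmH2O = 0.5483 s.
Fraction remaining at end-expiration = e^(−Te/τ) = e^(−1.09/0.5483) = 0.137 → 13.7%.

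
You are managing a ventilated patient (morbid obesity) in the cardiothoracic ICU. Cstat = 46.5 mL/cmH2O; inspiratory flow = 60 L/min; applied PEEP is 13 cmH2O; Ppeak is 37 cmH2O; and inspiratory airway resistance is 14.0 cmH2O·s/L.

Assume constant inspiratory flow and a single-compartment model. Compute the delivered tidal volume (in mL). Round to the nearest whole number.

465

Flow: 60 L/min ÷ 60 = 1 L/s.
Equation of motion (constant flow): PIP = Vt/C + R·V̇ + PEEP.
Vt/C = PIP − R·V̇ − PEEP = 37 − 14.0 − 13 = 10.0 cmH2O.
Vt = C × 10.0 = 46.5 × 10.0 = 465.0 mL.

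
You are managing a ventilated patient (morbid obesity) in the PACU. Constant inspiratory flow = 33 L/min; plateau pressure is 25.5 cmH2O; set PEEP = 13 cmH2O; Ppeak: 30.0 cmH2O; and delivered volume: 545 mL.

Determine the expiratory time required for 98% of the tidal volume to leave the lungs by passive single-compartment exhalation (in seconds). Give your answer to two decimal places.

1.40

Flow: 33 L/min ÷ 60 = 0.55 L/s.
R = (PIP − Pplat)/V̇ = (30.0 − 25.5) / 0.55 = 4.5/0.55 = 8.182 cmH2O·s/L.
C = Vt/(Pplat − PEEP) = 545.0 / (25.5 − 13) = 545.0/12.5 = 43.6 mL/cmH2O.
τ = R × C = 8.182 × 0.0436 L/cmH2O = 0.3567 s.
t = −τ·ln(1 − 0.98) = −0.3567·ln(0.02) = 1.395 s.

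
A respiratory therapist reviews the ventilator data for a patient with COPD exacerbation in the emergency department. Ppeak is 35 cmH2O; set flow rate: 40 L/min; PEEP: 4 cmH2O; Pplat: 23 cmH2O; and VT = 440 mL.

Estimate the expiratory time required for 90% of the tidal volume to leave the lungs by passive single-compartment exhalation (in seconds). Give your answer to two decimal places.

0.96

Flow: 40 L/min ÷ 60 = 0.6667 L/s.
R = (PIP − Pplat)/V̇ = (35 − 23) / 0.6667 = 12.0/0.6667 = 17.999 cmH2O·s/L.
C = Vt/(Pplat − PEEP) = 440.0 / (23 − 4) = 440.0/19.0 = 23.158 mL/cmH2O.
τ = R × C = 17.999 × 0.02316 L/cmH2O = 0.4169 s.
t = −τ·ln(1 − 0.90) = −0.4169·ln(0.1) = 0.9599 s.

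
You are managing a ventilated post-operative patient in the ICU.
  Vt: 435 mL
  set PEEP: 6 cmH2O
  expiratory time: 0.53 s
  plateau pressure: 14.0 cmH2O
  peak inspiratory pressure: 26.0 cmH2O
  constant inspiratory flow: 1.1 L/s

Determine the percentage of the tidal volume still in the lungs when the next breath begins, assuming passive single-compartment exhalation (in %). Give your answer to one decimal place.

40.9

R = (PIP − Pplat)/V̇ = (26.0 − 14.0) / 1.1 = 12.0/1.1 = 10.909 cmH2O·s/L.
C = Vt/(Pplat − PEEP) = 435.0 / (14.0 − 6) = 435.0/8.0 = 54.375 mL/cmH2O.
τ = R × C = 10.909 × 0.05438 L/cmH2O = 0.5932 s.
Fraction remaining at end-expiration = e^(−Te/τ) = e^(−0.53/0.5932) = 0.4092 → 40.92%.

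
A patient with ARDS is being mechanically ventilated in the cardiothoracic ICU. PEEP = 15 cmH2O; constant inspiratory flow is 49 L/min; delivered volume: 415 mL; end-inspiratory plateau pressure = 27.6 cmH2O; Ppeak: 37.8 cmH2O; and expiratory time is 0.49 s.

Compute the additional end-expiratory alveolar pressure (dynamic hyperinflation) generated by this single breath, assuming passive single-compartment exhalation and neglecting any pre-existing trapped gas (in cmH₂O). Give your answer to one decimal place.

3.8

Flow: 49 L/min ÷ 60 = 0.8167 L/s.
R = (PIP − Pplat)/V̇ = (37.8 − 27.6) / 0.8167 = 10.2/0.8167 = 12.489 cmH2O·s/L.
C = Vt/(Pplat − PEEP) = 415.0 / (27.6 − 15) = 415.0/12.6 = 32.937 mL/cmH2O.
τ = R × C = 12.489 × 0.03294 L/cmH2O = 0.4114 s.
Fraction remaining = e^(−Te/τ) = e^(−0.49/0.4114) = 0.3039; trapped volume = 415.0 × 0.3039 = 126.12 mL.
Additional alveolar pressure from trapping ≈ V_trapped / C = 126.12 / 32.937 = 3.829 cmH2O.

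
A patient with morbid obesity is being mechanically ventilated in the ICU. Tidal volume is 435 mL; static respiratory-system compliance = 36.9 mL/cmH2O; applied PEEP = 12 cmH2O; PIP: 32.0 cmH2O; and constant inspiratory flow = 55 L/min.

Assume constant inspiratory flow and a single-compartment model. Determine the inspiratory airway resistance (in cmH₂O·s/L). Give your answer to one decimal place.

9.0

Flow: 55 L/min ÷ 60 = 0.9167 L/s.
Equation of motion (constant flow): PIP = Vt/C + R·V̇ + PEEP.
R·V̇ = PIP − Vt/C − PEEP = 32.0 − 435/36.9 − 12 = 32.0 − 11.789 − 12 = 8.211 cmH2O.
R = 8.211 / 0.9167 = 8.957 cmH2O·s/L.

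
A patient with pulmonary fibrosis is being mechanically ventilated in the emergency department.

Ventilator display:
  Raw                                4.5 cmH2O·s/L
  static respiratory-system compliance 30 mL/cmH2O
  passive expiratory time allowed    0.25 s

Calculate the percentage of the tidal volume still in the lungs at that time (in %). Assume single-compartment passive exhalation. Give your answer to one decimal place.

15.7

τ = R × C = 4.5 × 30 mL/cmH2O = 4.5 × 0.030 L/cmH2O = 0.135 s.
Passive exhalation: V(t)/V₀ = e^(−t/τ) = e^(−0.25/0.135) = 0.1569.
Fraction remaining = 0.1569 → 15.69%.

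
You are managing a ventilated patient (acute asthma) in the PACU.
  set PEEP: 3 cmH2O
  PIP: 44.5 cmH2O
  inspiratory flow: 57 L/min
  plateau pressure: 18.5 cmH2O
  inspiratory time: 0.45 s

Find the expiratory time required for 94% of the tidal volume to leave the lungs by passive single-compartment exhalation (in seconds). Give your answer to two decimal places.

Flow: 57 L/min ÷ 60 = 0.95 L/s.
Vt = flow × Ti = 0.95 L/s × 0.45 s × 1000 mL/L = 427.5 mL.
R = (PIP − Pplat)/V̇ = (44.5 − 18.5) / 0.95 = 26.0/0.95 = 27.368 cmH2O·s/L.
C = Vt/(Pplat − PEEP) = 427.5 / (18.5 − 3) = 427.5/15.5 = 27.581 mL/cmH2O.
τ = R × C = 27.368 × 0.02758 L/cmH2O = 0.7548 s.
t = −τ·ln(1 − 0.94) = −0.7548·ln(0.06) = 2.124 s.

2.12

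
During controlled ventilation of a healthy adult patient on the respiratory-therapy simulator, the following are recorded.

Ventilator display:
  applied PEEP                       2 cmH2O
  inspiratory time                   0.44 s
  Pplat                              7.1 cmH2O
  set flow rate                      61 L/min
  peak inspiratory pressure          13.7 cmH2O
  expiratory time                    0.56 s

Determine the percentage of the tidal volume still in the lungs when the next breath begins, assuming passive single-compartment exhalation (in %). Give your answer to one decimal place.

Flow: 61 L/min ÷ 60 = 1.0167 L/s.
Vt = flow × Ti = 1.0167 L/s × 0.44 s × 1000 mL/L = 447.35 mL.
R = (PIP − Pplat)/V̇ = (13.7 − 7.1) / 1.0167 = 6.6/1.0167 = 6.492 cmH2O·s/L.
C = Vt/(Pplat − PEEP) = 447.35 / (7.1 − 2) = 447.35/5.1 = 87.716 mL/cmH2O.
τ = R × C = 6.492 × 0.08772 L/cmH2O = 0.5695 s.
Fraction remaining at end-expiration = e^(−Te/τ) = e^(−0.56/0.5695) = 0.3741 → 37.41%.

37.4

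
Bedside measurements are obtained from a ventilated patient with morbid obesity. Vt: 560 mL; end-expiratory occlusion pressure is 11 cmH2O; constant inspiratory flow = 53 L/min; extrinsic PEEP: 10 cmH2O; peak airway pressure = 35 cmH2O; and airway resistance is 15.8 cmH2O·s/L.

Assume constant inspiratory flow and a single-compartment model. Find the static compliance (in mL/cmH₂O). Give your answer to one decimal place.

Flow: 53 L/min ÷ 60 = 0.8833 L/s.
Total PEEP = 11 cmH2O (set 10 + intrinsic 1); this is the baseline alveolar pressure.
Equation of motion (constant flow): PIP = Vt/C + R·V̇ + PEEP.
Vt/C = PIP − R·V̇ − PEEP = 35 − 15.8×0.8833 − 11 = 35 − 13.956 − 11 = 10.044 cmH2O.
C = Vt / 10.044 = 560 / 10.044 = 55.755 mL/cmH2O.

55.8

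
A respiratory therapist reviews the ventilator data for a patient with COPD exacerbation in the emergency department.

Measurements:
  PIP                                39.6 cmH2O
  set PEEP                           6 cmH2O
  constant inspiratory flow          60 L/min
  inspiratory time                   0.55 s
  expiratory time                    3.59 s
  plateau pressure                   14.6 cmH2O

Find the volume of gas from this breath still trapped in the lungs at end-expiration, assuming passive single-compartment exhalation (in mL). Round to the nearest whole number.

58

Flow: 60 L/min ÷ 60 = 1 L/s.
Vt = flow × Ti = 1 L/s × 0.55 s × 1000 mL/L = 550.0 mL.
R = (PIP − Pplat)/V̇ = (39.6 − 14.6) / 1 = 25.0/1 = 25.0 cmH2O·s/L.
C = Vt/(Pplat − PEEP) = 550.0 / (14.6 − 6) = 550.0/8.6 = 63.953 mL/cmH2O.
τ = R × C = 25.0 × 0.06395 L/cmH2O = 1.599 s.
Fraction remaining = e^(−Te/τ) = e^(−3.59/1.599) = 0.1059.
Trapped volume = 550.0 × 0.1059 = 58.245 mL.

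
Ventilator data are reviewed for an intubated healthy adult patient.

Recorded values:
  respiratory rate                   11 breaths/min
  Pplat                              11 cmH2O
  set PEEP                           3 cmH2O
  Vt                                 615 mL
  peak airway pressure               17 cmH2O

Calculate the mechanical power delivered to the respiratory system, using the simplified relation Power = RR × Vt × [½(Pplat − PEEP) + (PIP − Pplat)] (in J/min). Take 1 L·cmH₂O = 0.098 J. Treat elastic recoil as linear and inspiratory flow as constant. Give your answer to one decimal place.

6.6

Per-breath work = Vt × [½(Pplat−PEEP) + (PIP−Pplat)] = 0.615 × [0.5×8.0 + 6.0] = 0.615 × 10.0 = 6.15 L·cmH2O.
Power = 11 × 6.15 = 67.65 L·cmH2O/min.
× 0.098 J/(L·cmH2O) → 6.63 J/min.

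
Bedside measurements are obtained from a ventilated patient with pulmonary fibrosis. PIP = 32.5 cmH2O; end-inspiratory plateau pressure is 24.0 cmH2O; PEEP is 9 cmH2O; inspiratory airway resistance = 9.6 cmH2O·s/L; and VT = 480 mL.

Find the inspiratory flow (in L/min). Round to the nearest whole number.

53

flow = (PIP − Pplat) / Raw = (32.5 − 24.0) / 9.6 = 0.8854 L/s × 60 = 53.124 L/min.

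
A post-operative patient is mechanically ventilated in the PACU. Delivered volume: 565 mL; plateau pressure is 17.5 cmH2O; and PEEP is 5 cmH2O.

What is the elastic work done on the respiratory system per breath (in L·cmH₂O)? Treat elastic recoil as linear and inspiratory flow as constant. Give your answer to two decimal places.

3.53

Elastic work ≈ ½ × (Pplat − PEEP) × Vt = 0.5 × (17.5 − 5) × 0.565 L = 0.5 × 12.5 × 0.565 = 3.531 L·cmH2O.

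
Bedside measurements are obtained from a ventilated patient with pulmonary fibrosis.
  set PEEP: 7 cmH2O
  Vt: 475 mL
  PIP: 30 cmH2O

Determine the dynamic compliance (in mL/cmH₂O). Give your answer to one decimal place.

Dynamic compliance = Vt / (PIP − PEEP) = 475 / (30 − 7) = 475 / 23.0 = 20.652 mL/cmH2O.

20.7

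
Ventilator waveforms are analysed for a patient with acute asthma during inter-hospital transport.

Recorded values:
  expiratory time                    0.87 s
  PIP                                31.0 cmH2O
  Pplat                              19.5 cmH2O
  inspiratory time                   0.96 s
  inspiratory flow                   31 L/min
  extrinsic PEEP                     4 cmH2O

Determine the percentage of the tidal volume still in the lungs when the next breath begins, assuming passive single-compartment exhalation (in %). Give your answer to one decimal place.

Flow: 31 L/min ÷ 60 = 0.5167 L/s.
Vt = flow × Ti = 0.5167 L/s × 0.96 s × 1000 mL/L = 496.03 mL.
R = (PIP − Pplat)/V̇ = (31.0 − 19.5) / 0.5167 = 11.5/0.5167 = 22.257 cmH2O·s/L.
C = Vt/(Pplat − PEEP) = 496.03 / (19.5 − 4) = 496.03/15.5 = 32.002 mL/cmH2O.
τ = R × C = 22.257 × 0.032 L/cmH2O = 0.7122 s.
Fraction remaining at end-expiration = e^(−Te/τ) = e^(−0.87/0.7122) = 0.2948 → 29.48%.

29.5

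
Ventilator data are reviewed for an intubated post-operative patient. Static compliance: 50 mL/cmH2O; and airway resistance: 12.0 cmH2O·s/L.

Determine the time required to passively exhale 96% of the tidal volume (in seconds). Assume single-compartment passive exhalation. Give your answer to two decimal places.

τ = R × C = 12.0 × 50 mL/cmH2O = 12.0 × 0.050 L/cmH2O = 0.6 s.
Exhaled fraction f = 1 − e^(−t/τ) → t = −τ·ln(1 − f) = −0.6·ln(0.04) = 1.931 s.

1.93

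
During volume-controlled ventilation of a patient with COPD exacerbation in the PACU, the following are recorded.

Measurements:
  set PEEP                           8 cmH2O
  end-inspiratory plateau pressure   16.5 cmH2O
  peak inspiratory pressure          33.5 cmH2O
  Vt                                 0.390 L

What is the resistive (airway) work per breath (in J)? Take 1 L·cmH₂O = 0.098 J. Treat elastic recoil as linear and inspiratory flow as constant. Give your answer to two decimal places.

With constant inspiratory flow the resistive pressure is constant at PIP − Pplat = 33.5 − 16.5 = 17.0 cmH2O, so resistive work = 17.0 × 0.390 = 6.63 L·cmH2O.
× 0.098 J/(L·cmH2O) → 0.6497 J.

0.65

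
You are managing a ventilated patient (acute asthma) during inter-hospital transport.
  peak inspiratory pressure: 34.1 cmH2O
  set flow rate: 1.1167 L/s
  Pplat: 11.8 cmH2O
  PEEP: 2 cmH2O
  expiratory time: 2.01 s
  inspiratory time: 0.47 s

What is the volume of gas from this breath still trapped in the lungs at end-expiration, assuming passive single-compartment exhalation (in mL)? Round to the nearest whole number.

Vt = flow × Ti = 1.1167 L/s × 0.47 s × 1000 mL/L = 524.85 mL.
R = (PIP − Pplat)/V̇ = (34.1 − 11.8) / 1.1167 = 22.3/1.1167 = 19.97 cmH2O·s/L.
C = Vt/(Pplat − PEEP) = 524.85 / (11.8 − 2) = 524.85/9.8 = 53.556 mL/cmH2O.
τ = R × C = 19.97 × 0.05356 L/cmH2O = 1.07 s.
Fraction remaining = e^(−Te/τ) = e^(−2.01/1.07) = 0.1528.
Trapped volume = 524.85 × 0.1528 = 80.197 mL.

80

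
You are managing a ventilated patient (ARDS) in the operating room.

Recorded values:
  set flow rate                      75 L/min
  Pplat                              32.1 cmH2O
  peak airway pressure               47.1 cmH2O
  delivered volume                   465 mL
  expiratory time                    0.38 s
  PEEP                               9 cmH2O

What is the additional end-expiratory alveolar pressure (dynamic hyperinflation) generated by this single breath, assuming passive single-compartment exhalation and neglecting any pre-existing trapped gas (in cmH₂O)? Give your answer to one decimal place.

4.8

Flow: 75 L/min ÷ 60 = 1.25 L/s.
R = (PIP − Pplat)/V̇ = (47.1 − 32.1) / 1.25 = 15.0/1.25 = 12.0 cmH2O·s/L.
C = Vt/(Pplat − PEEP) = 465.0 / (32.1 − 9) = 465.0/23.1 = 20.13 mL/cmH2O.
τ = R × C = 12.0 × 0.02013 L/cmH2O = 0.2416 s.
Fraction remaining = e^(−Te/τ) = e^(−0.38/0.2416) = 0.2075; trapped volume = 465.0 × 0.2075 = 96.488 mL.
Additional alveolar pressure from trapping ≈ V_trapped / C = 96.488 / 20.13 = 4.793 cmH2O.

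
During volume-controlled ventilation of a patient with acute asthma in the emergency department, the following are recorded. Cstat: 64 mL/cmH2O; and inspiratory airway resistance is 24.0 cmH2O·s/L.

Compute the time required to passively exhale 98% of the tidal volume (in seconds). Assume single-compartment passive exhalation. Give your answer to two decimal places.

6.01

τ = R × C = 24.0 × 64 mL/cmH2O = 24.0 × 0.064 L/cmH2O = 1.536 s.
Exhaled fraction f = 1 − e^(−t/τ) → t = −τ·ln(1 − f) = −1.536·ln(0.02) = 6.009 s.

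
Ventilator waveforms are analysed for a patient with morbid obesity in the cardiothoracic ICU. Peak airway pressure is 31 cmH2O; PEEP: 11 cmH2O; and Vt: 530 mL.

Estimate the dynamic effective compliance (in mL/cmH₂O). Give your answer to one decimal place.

26.5

Dynamic compliance = Vt / (PIP − PEEP) = 530 / (31 − 11) = 530 / 20.0 = 26.5 mL/cmH2O.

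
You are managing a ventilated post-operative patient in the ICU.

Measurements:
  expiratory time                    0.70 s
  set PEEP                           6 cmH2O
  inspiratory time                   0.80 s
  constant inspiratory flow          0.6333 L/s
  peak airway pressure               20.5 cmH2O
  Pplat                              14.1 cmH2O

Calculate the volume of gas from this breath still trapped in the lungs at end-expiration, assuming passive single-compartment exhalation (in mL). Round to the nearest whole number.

167

Vt = flow × Ti = 0.6333 L/s × 0.80 s × 1000 mL/L = 506.64 mL.
R = (PIP − Pplat)/V̇ = (20.5 − 14.1) / 0.6333 = 6.4/0.6333 = 10.106 cmH2O·s/L.
C = Vt/(Pplat − PEEP) = 506.64 / (14.1 − 6) = 506.64/8.1 = 62.548 mL/cmH2O.
τ = R × C = 10.106 × 0.06255 L/cmH2O = 0.6321 s.
Fraction remaining = e^(−Te/τ) = e^(−0.70/0.6321) = 0.3304.
Trapped volume = 506.64 × 0.3304 = 167.39 mL.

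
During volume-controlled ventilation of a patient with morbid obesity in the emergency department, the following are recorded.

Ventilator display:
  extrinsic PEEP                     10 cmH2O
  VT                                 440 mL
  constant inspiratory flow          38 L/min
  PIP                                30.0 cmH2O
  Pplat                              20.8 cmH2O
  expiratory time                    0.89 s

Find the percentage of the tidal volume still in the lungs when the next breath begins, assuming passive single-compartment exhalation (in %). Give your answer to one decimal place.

22.2

Flow: 38 L/min ÷ 60 = 0.6333 L/s.
R = (PIP − Pplat)/V̇ = (30.0 − 20.8) / 0.6333 = 9.2/0.6333 = 14.527 cmH2O·s/L.
C = Vt/(Pplat − PEEP) = 440.0 / (20.8 − 10) = 440.0/10.8 = 40.741 mL/cmH2O.
τ = R × C = 14.527 × 0.04074 L/cmH2O = 0.5918 s.
Fraction remaining at end-expiration = e^(−Te/τ) = e^(−0.89/0.5918) = 0.2223 → 22.23%.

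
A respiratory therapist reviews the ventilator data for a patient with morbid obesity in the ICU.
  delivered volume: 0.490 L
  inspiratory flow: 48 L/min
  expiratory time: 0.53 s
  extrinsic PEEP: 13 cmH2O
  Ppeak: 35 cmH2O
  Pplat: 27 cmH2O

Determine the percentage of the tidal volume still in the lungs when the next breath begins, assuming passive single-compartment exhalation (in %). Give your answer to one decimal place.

22.0

Flow: 48 L/min ÷ 60 = 0.8 L/s.
R = (PIP − Pplat)/V̇ = (35 − 27) / 0.8 = 8.0/0.8 = 10.0 cmH2O·s/L.
C = Vt/(Pplat − PEEP) = 490.0 / (27 − 13) = 490.0/14.0 = 35.0 mL/cmH2O.
τ = R × C = 10.0 × 0.035 L/cmH2O = 0.35 s.
Fraction remaining at end-expiration = e^(−Te/τ) = e^(−0.53/0.35) = 0.22 → 22.0%.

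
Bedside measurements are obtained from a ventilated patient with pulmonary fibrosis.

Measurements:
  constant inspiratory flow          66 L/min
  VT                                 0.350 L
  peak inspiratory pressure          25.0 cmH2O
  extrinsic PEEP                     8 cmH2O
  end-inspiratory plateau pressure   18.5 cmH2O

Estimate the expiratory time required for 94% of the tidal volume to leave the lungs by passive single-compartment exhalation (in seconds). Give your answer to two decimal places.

0.55

Flow: 66 L/min ÷ 60 = 1.1 L/s.
R = (PIP − Pplat)/V̇ = (25.0 − 18.5) / 1.1 = 6.5/1.1 = 5.909 cmH2O·s/L.
C = Vt/(Pplat − PEEP) = 350.0 / (18.5 − 8) = 350.0/10.5 = 33.333 mL/cmH2O.
τ = R × C = 5.909 × 0.03333 L/cmH2O = 0.1969 s.
t = −τ·ln(1 − 0.94) = −0.1969·ln(0.06) = 0.554 s.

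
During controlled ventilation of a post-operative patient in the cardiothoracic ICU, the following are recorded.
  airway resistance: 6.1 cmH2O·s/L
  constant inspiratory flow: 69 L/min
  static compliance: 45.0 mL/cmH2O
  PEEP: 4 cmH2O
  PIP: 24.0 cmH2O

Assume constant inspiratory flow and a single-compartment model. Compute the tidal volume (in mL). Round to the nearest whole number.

Flow: 69 L/min ÷ 60 = 1.15 L/s.
Equation of motion (constant flow): PIP = Vt/C + R·V̇ + PEEP.
Vt/C = PIP − R·V̇ − PEEP = 24.0 − 7.015 − 4 = 12.985 cmH2O.
Vt = C × 12.985 = 45.0 × 12.985 = 584.33 mL.

584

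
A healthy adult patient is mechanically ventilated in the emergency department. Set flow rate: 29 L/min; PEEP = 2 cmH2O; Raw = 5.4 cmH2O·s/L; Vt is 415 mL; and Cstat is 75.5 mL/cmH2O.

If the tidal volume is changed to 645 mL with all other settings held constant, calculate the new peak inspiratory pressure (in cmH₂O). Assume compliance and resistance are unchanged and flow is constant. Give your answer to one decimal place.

Flow: 29 L/min ÷ 60 = 0.4833 L/s.
PIP = Vt/C + R·V̇ + PEEP (constant-flow equation of motion).
Only the elastic term changes: ΔPIP = ΔVt / C = (645 − 415) / 75.5 = 3.046 cmH2O.
Original PIP = 415/75.5 + 5.4×0.4833 + 2 = 10.107 cmH2O; new PIP = 10.107 + (3.046) = 13.153 cmH2O.

13.2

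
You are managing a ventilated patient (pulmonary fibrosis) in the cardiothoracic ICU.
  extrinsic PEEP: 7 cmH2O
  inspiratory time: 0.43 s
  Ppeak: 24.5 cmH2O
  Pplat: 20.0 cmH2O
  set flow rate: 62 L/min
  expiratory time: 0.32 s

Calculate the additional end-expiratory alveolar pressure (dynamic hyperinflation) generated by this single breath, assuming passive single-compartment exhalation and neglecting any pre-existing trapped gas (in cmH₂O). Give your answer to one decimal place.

1.5

Flow: 62 L/min ÷ 60 = 1.0333 L/s.
Vt = flow × Ti = 1.0333 L/s × 0.43 s × 1000 mL/L = 444.32 mL.
R = (PIP − Pplat)/V̇ = (24.5 − 20.0) / 1.0333 = 4.5/1.0333 = 4.355 cmH2O·s/L.
C = Vt/(Pplat − PEEP) = 444.32 / (20.0 − 7) = 444.32/13.0 = 34.178 mL/cmH2O.
τ = R × C = 4.355 × 0.03418 L/cmH2O = 0.1489 s.
Fraction remaining = e^(−Te/τ) = e^(−0.32/0.1489) = 0.1166; trapped volume = 444.32 × 0.1166 = 51.808 mL.
Additional alveolar pressure from trapping ≈ V_trapped / C = 51.808 / 34.178 = 1.516 cmH2O.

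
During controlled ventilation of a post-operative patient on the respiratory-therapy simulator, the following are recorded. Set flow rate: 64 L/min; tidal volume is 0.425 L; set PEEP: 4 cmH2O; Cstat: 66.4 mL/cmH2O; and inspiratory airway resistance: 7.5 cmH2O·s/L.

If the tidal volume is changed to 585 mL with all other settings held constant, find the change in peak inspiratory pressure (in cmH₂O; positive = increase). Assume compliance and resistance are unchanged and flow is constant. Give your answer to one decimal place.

2.4

PIP = Vt/C + R·V̇ + PEEP (constant-flow equation of motion).
Only the elastic term changes: ΔPIP = ΔVt / C = (585 − 425) / 66.4 = 2.41 cmH2O.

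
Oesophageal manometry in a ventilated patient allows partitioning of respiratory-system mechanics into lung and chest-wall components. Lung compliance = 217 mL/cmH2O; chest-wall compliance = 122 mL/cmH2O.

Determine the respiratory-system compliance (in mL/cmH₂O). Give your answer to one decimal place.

Lung and chest wall are elastances in series: 1/Crs = 1/CL + 1/Ccw.
1/Crs = 1/217 + 1/122 = 0.01281.
Crs = 78.064 mL/cmH2O.

78.1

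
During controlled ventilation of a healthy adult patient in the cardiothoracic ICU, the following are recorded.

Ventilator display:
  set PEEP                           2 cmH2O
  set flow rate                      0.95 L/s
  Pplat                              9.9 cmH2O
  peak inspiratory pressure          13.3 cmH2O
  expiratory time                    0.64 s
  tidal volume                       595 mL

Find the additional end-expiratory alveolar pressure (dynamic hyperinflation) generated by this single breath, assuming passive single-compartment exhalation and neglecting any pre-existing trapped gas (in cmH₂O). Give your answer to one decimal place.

0.7

R = (PIP − Pplat)/V̇ = (13.3 − 9.9) / 0.95 = 3.4/0.95 = 3.579 cmH2O·s/L.
C = Vt/(Pplat − PEEP) = 595.0 / (9.9 − 2) = 595.0/7.9 = 75.316 mL/cmH2O.
τ = R × C = 3.579 × 0.07532 L/cmH2O = 0.2696 s.
Fraction remaining = e^(−Te/τ) = e^(−0.64/0.2696) = 0.09312; trapped volume = 595.0 × 0.09312 = 55.406 mL.
Additional alveolar pressure from trapping ≈ V_trapped / C = 55.406 / 75.316 = 0.7356 cmH2O.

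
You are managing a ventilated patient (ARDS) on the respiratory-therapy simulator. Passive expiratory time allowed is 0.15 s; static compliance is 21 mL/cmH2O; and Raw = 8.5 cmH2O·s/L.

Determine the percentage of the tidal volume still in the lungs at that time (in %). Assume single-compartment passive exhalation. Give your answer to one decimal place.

43.2

τ = R × C = 8.5 × 21 mL/cmH2O = 8.5 × 0.021 L/cmH2O = 0.1785 s.
Passive exhalation: V(t)/V₀ = e^(−t/τ) = e^(−0.15/0.1785) = 0.4316.
Fraction remaining = 0.4316 → 43.16%.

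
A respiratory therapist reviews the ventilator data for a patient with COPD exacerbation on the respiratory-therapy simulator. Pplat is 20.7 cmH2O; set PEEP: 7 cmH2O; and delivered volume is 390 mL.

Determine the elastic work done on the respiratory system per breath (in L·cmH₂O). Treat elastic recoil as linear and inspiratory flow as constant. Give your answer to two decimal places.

Elastic work ≈ ½ × (Pplat − PEEP) × Vt = 0.5 × (20.7 − 7) × 0.390 L = 0.5 × 13.7 × 0.390 = 2.672 L·cmH2O.

2.67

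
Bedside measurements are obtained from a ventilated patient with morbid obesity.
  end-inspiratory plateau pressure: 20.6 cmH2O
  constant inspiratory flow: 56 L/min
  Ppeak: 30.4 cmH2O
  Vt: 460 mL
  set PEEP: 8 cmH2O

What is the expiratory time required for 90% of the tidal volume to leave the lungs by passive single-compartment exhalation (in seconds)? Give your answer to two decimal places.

0.88

Flow: 56 L/min ÷ 60 = 0.9333 L/s.
R = (PIP − Pplat)/V̇ = (30.4 − 20.6) / 0.9333 = 9.8/0.9333 = 10.5 cmH2O·s/L.
C = Vt/(Pplat − PEEP) = 460.0 / (20.6 − 8) = 460.0/12.6 = 36.508 mL/cmH2O.
τ = R × C = 10.5 × 0.03651 L/cmH2O = 0.3834 s.
t = −τ·ln(1 − 0.90) = −0.3834·ln(0.1) = 0.8828 s.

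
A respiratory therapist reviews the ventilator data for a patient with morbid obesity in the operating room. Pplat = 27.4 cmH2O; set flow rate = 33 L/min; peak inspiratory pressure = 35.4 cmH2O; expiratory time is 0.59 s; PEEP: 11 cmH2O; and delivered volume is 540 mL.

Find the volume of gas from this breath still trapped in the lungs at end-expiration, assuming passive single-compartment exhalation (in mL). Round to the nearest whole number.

158

Flow: 33 L/min ÷ 60 = 0.55 L/s.
R = (PIP − Pplat)/V̇ = (35.4 − 27.4) / 0.55 = 8.0/0.55 = 14.545 cmH2O·s/L.
C = Vt/(Pplat − PEEP) = 540.0 / (27.4 − 11) = 540.0/16.4 = 32.927 mL/cmH2O.
τ = R × C = 14.545 × 0.03293 L/cmH2O = 0.479 s.
Fraction remaining = e^(−Te/τ) = e^(−0.59/0.479) = 0.2918.
Trapped volume = 540.0 × 0.2918 = 157.57 mL.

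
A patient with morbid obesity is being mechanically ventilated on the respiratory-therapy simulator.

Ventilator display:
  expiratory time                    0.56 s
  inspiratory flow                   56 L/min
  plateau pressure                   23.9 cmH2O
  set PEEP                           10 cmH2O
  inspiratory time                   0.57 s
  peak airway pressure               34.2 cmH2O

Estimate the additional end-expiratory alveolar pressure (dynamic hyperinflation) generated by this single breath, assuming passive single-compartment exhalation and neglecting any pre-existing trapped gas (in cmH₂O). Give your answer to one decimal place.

3.7

Flow: 56 L/min ÷ 60 = 0.9333 L/s.
Vt = flow × Ti = 0.9333 L/s × 0.57 s × 1000 mL/L = 531.98 mL.
R = (PIP − Pplat)/V̇ = (34.2 − 23.9) / 0.9333 = 10.3/0.9333 = 11.036 cmH2O·s/L.
C = Vt/(Pplat − PEEP) = 531.98 / (23.9 − 10) = 531.98/13.9 = 38.272 mL/cmH2O.
τ = R × C = 11.036 × 0.03827 L/cmH2O = 0.4223 s.
Fraction remaining = e^(−Te/τ) = e^(−0.56/0.4223) = 0.2655; trapped volume = 531.98 × 0.2655 = 141.24 mL.
Additional alveolar pressure from trapping ≈ V_trapped / C = 141.24 / 38.272 = 3.69 cmH2O.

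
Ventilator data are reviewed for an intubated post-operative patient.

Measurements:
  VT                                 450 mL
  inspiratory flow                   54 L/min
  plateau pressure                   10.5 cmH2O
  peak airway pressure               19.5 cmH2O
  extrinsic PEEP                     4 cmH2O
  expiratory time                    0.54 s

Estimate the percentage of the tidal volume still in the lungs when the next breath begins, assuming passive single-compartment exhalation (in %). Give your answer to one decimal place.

Flow: 54 L/min ÷ 60 = 0.9 L/s.
R = (PIP − Pplat)/V̇ = (19.5 − 10.5) / 0.9 = 9.0/0.9 = 10.0 cmH2O·s/L.
C = Vt/(Pplat − PEEP) = 450.0 / (10.5 − 4) = 450.0/6.5 = 69.231 mL/cmH2O.
τ = R × C = 10.0 × 0.06923 L/cmH2O = 0.6923 s.
Fraction remaining at end-expiration = e^(−Te/τ) = e^(−0.54/0.6923) = 0.4584 → 45.84%.

45.8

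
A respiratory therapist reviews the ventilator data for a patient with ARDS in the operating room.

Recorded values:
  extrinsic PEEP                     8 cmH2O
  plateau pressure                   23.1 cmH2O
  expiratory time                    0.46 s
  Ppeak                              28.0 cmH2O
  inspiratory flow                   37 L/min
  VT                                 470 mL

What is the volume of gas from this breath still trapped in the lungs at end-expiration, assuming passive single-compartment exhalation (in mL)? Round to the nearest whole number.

Flow: 37 L/min ÷ 60 = 0.6167 L/s.
R = (PIP − Pplat)/V̇ = (28.0 − 23.1) / 0.6167 = 4.9/0.6167 = 7.946 cmH2O·s/L.
C = Vt/(Pplat − PEEP) = 470.0 / (23.1 − 8) = 470.0/15.1 = 31.126 mL/cmH2O.
τ = R × C = 7.946 × 0.03113 L/cmH2O = 0.2474 s.
Fraction remaining = e^(−Te/τ) = e^(−0.46/0.2474) = 0.1558.
Trapped volume = 470.0 × 0.1558 = 73.226 mL.

73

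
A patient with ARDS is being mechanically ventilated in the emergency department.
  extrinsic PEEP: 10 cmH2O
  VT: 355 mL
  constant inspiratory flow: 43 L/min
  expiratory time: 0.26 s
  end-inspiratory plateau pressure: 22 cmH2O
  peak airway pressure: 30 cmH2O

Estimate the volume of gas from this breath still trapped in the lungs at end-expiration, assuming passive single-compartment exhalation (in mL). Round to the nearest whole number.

162

Flow: 43 L/min ÷ 60 = 0.7167 L/s.
R = (PIP − Pplat)/V̇ = (30 − 22) / 0.7167 = 8.0/0.7167 = 11.162 cmH2O·s/L.
C = Vt/(Pplat − PEEP) = 355.0 / (22 − 10) = 355.0/12.0 = 29.583 mL/cmH2O.
τ = R × C = 11.162 × 0.02958 L/cmH2O = 0.3302 s.
Fraction remaining = e^(−Te/τ) = e^(−0.26/0.3302) = 0.455.
Trapped volume = 355.0 × 0.455 = 161.53 mL.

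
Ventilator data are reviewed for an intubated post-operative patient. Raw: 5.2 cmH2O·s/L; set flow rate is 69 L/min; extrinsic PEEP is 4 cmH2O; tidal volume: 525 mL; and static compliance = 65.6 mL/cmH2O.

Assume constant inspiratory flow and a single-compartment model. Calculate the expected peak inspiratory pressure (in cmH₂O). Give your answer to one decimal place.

18.0

Flow: 69 L/min ÷ 60 = 1.15 L/s.
Equation of motion (constant flow): PIP = Vt/C + R·V̇ + PEEP.
PIP = 525/65.6 + 5.2×1.15 + 4 = 8.003 + 5.98 + 4 = 17.983 cmH2O.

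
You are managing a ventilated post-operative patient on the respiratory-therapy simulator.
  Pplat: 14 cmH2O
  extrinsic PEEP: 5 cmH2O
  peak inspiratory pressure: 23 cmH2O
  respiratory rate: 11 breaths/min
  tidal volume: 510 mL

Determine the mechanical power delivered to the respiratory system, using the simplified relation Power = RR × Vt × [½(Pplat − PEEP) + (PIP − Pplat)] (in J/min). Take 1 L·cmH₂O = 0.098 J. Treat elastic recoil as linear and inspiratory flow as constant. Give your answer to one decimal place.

Per-breath work = Vt × [½(Pplat−PEEP) + (PIP−Pplat)] = 0.510 × [0.5×9.0 + 9.0] = 0.510 × 13.5 = 6.885 L·cmH2O.
Power = 11 × 6.885 = 75.735 L·cmH2O/min.
× 0.098 J/(L·cmH2O) → 7.422 J/min.

7.4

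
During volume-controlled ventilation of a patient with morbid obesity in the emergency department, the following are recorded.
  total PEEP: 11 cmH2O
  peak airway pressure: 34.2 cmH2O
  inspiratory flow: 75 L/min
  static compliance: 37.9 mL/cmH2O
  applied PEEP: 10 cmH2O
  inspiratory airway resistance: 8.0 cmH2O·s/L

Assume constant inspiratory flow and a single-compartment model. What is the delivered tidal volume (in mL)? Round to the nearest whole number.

500

Flow: 75 L/min ÷ 60 = 1.25 L/s.
Total PEEP = 11 cmH2O (set 10 + intrinsic 1); this is the baseline alveolar pressure.
Equation of motion (constant flow): PIP = Vt/C + R·V̇ + PEEP.
Vt/C = PIP − R·V̇ − PEEP = 34.2 − 10.0 − 11 = 13.2 cmH2O.
Vt = C × 13.2 = 37.9 × 13.2 = 500.28 mL.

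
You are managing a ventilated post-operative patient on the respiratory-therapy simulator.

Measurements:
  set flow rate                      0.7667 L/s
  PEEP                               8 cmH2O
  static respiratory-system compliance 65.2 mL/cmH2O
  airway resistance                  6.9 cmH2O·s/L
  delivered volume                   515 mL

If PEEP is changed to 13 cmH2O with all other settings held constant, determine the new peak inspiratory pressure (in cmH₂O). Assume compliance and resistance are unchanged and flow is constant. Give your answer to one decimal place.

PIP = Vt/C + R·V̇ + PEEP (constant-flow equation of motion).
Only the baseline term changes: ΔPIP = ΔPEEP = 13 − 8 = 5.0 cmH2O.
Original PIP = 515/65.2 + 6.9×0.7667 + 8 = 21.189 cmH2O; new PIP = 21.189 + (5.0) = 26.189 cmH2O.

26.2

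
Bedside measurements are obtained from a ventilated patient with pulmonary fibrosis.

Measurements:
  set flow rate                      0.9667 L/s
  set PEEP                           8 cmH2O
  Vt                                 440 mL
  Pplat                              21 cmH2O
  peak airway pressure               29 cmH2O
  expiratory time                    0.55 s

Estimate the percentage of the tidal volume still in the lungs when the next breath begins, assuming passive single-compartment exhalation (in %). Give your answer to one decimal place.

14.0

R = (PIP − Pplat)/V̇ = (29 − 21) / 0.9667 = 8.0/0.9667 = 8.276 cmH2O·s/L.
C = Vt/(Pplat − PEEP) = 440.0 / (21 − 8) = 440.0/13.0 = 33.846 mL/cmH2O.
τ = R × C = 8.276 × 0.03385 L/cmH2O = 0.2801 s.
Fraction remaining at end-expiration = e^(−Te/τ) = e^(−0.55/0.2801) = 0.1404 → 14.04%.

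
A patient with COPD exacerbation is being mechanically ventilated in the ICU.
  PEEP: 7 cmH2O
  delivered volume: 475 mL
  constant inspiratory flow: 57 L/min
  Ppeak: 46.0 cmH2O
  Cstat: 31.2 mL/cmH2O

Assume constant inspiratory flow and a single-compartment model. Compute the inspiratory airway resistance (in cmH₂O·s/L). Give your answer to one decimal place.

Flow: 57 L/min ÷ 60 = 0.95 L/s.
Equation of motion (constant flow): PIP = Vt/C + R·V̇ + PEEP.
R·V̇ = PIP − Vt/C − PEEP = 46.0 − 475/31.2 − 7 = 46.0 − 15.224 − 7 = 23.776 cmH2O.
R = 23.776 / 0.95 = 25.027 cmH2O·s/L.

25.0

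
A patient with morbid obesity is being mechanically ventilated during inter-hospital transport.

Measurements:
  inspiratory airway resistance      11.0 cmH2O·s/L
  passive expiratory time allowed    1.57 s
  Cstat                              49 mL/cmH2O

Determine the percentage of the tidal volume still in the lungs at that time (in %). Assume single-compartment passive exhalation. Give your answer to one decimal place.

τ = R × C = 11.0 × 49 mL/cmH2O = 11.0 × 0.049 L/cmH2O = 0.539 s.
Passive exhalation: V(t)/V₀ = e^(−t/τ) = e^(−1.57/0.539) = 0.05432.
Fraction remaining = 0.05432 → 5.432%.

5.4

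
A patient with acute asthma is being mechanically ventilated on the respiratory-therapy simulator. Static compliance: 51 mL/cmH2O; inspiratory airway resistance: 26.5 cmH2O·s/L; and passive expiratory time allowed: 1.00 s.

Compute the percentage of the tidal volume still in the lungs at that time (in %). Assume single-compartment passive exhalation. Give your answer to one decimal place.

47.7

τ = R × C = 26.5 × 51 mL/cmH2O = 26.5 × 0.051 L/cmH2O = 1.352 s.
Passive exhalation: V(t)/V₀ = e^(−t/τ) = e^(−1.00/1.352) = 0.4773.
Fraction remaining = 0.4773 → 47.73%.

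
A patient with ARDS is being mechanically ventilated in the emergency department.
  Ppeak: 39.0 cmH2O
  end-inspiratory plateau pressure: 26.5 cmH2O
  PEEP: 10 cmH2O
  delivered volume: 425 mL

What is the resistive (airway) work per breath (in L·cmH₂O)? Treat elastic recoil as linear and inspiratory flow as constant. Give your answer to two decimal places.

5.31

With constant inspiratory flow the resistive pressure is constant at PIP − Pplat = 39.0 − 26.5 = 12.5 cmH2O, so resistive work = 12.5 × 0.425 = 5.313 L·cmH2O.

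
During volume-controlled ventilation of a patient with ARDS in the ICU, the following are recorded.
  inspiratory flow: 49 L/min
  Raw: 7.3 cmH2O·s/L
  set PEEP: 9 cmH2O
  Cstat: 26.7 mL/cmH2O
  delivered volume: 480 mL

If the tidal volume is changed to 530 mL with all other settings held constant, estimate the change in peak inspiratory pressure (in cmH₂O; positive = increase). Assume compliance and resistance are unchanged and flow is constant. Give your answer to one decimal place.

1.9

PIP = Vt/C + R·V̇ + PEEP (constant-flow equation of motion).
Only the elastic term changes: ΔPIP = ΔVt / C = (530 − 480) / 26.7 = 1.873 cmH2O.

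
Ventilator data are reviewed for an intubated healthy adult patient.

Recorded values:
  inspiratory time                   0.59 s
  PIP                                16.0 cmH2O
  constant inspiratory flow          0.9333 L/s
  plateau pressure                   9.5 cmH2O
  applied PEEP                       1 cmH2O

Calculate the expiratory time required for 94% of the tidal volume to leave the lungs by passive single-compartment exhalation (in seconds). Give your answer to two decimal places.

1.27

Vt = flow × Ti = 0.9333 L/s × 0.59 s × 1000 mL/L = 550.65 mL.
R = (PIP − Pplat)/V̇ = (16.0 − 9.5) / 0.9333 = 6.5/0.9333 = 6.965 cmH2O·s/L.
C = Vt/(Pplat − PEEP) = 550.65 / (9.5 − 1) = 550.65/8.5 = 64.782 mL/cmH2O.
τ = R × C = 6.965 × 0.06478 L/cmH2O = 0.4512 s.
t = −τ·ln(1 − 0.94) = −0.4512·ln(0.06) = 1.269 s.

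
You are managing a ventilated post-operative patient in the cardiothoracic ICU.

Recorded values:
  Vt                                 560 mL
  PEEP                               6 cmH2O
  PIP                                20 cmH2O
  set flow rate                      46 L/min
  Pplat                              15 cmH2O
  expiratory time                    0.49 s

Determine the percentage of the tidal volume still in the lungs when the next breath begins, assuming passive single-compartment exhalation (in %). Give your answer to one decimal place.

29.9

Flow: 46 L/min ÷ 60 = 0.7667 L/s.
R = (PIP − Pplat)/V̇ = (20 − 15) / 0.7667 = 5.0/0.7667 = 6.521 cmH2O·s/L.
C = Vt/(Pplat − PEEP) = 560.0 / (15 − 6) = 560.0/9.0 = 62.222 mL/cmH2O.
τ = R × C = 6.521 × 0.06222 L/cmH2O = 0.4057 s.
Fraction remaining at end-expiration = e^(−Te/τ) = e^(−0.49/0.4057) = 0.2989 → 29.89%.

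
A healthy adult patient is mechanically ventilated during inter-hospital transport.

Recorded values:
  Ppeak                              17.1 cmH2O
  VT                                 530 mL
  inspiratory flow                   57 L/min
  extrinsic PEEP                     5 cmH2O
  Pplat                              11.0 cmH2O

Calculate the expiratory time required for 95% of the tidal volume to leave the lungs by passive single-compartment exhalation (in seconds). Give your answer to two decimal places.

Flow: 57 L/min ÷ 60 = 0.95 L/s.
R = (PIP − Pplat)/V̇ = (17.1 − 11.0) / 0.95 = 6.1/0.95 = 6.421 cmH2O·s/L.
C = Vt/(Pplat − PEEP) = 530.0 / (11.0 − 5) = 530.0/6.0 = 88.333 mL/cmH2O.
τ = R × C = 6.421 × 0.08833 L/cmH2O = 0.5672 s.
t = −τ·ln(1 − 0.95) = −0.5672·ln(0.05) = 1.699 s.

1.70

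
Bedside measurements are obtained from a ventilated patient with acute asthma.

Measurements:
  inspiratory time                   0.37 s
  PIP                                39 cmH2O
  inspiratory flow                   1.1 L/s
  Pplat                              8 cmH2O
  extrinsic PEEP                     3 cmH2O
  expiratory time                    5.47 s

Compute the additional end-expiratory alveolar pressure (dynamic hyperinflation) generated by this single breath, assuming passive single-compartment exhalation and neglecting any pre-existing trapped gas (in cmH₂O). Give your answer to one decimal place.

0.5

Vt = flow × Ti = 1.1 L/s × 0.37 s × 1000 mL/L = 407.0 mL.
R = (PIP − Pplat)/V̇ = (39 − 8) / 1.1 = 31.0/1.1 = 28.182 cmH2O·s/L.
C = Vt/(Pplat − PEEP) = 407.0 / (8 − 3) = 407.0/5.0 = 81.4 mL/cmH2O.
τ = R × C = 28.182 × 0.0814 L/cmH2O = 2.294 s.
Fraction remaining = e^(−Te/τ) = e^(−5.47/2.294) = 0.09214; trapped volume = 407.0 × 0.09214 = 37.501 mL.
Additional alveolar pressure from trapping ≈ V_trapped / C = 37.501 / 81.4 = 0.4607 cmH2O.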